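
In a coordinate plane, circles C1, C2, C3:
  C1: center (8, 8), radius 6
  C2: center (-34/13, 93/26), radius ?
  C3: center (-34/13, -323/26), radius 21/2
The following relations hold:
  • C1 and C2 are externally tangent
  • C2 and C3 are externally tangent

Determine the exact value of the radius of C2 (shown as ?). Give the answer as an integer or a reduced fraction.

11/2

1. [ext C1·C2]  r_C2² + 12r_C2 − 385/4 = 0  ⇒  r_C2 = 11/2 (r>0 drops 1)
2. [ext C2·C3]  r_C2² + 21r_C2 − 583/4 = 0  ⇒  r_C2 = 11/2 (r>0 drops 1)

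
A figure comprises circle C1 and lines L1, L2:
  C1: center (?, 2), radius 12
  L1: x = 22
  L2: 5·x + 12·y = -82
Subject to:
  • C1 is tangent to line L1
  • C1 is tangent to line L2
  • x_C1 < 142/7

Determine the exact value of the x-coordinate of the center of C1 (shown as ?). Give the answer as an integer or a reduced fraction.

1. [C1‖L1]  x_C1² − 44x_C1 + 340 = 0  ⇒  x_C1 = 10 or 34
2. [C1‖L2]  x_C1² + (212/5)x_C1 − 524 = 0  ⇒  x_C1 = -262/5 or 10

10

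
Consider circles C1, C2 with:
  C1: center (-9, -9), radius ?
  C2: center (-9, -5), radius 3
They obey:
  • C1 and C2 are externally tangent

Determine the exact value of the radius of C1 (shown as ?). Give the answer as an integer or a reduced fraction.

1

1. [ext C1·C2]  r_C1² + 6r_C1 − 7 = 0  ⇒  r_C1 = 1 (r>0 drops 1)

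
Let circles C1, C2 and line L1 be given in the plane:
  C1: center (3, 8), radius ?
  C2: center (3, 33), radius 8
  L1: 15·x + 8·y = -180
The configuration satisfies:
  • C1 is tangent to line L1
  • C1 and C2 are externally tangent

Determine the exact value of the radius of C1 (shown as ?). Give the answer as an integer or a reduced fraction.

1. [C1‖L1]  r_C1² − 289 = 0  ⇒  r_C1 = 17 (r>0 drops 1)
2. [ext C1·C2]  r_C1² + 16r_C1 − 561 = 0  ⇒  r_C1 = 17 (r>0 drops 1)

17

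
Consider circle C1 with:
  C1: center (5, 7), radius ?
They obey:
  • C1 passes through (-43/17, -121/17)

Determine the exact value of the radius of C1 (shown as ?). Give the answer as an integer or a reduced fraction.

16

1. [C1∋P]  r_C1² − 256 = 0  ⇒  r_C1 = 16 (r>0 drops 1)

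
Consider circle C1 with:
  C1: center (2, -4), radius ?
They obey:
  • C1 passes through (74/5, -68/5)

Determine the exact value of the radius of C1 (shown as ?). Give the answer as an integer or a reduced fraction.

16

1. [C1∋P]  r_C1² − 256 = 0  ⇒  r_C1 = 16 (r>0 drops 1)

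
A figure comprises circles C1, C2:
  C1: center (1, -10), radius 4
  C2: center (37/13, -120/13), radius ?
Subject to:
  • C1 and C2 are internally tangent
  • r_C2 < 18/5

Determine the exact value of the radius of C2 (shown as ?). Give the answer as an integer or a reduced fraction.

2

1. [int C1,C2]  r_C2² − 8r_C2 + 12 = 0  ⇒  r_C2 = 2 or 6
2. given r_C2 < 18/5: keep 2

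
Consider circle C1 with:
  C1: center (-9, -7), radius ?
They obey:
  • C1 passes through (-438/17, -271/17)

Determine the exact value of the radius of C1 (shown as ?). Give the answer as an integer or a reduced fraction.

1. [C1∋P]  r_C1² − 361 = 0  ⇒  r_C1 = 19 (r>0 drops 1)

19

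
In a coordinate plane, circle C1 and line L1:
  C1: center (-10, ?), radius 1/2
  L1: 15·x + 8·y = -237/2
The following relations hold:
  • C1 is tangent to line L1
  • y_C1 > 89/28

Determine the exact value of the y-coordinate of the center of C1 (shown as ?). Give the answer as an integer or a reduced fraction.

1. [C1‖L1]  y_C1² − (63/8)y_C1 + 115/8 = 0  ⇒  y_C1 = 23/8 or 5
2. given y_C1 > 89/28: keep 5

5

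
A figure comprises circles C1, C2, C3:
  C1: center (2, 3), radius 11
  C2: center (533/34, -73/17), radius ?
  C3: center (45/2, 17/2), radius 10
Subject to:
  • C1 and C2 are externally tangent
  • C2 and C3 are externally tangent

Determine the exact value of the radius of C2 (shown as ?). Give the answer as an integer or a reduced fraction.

9/2

1. [ext C1·C2]  r_C2² + 22r_C2 − 477/4 = 0  ⇒  r_C2 = 9/2 (r>0 drops 1)
2. [ext C2·C3]  r_C2² + 20r_C2 − 441/4 = 0  ⇒  r_C2 = 9/2 (r>0 drops 1)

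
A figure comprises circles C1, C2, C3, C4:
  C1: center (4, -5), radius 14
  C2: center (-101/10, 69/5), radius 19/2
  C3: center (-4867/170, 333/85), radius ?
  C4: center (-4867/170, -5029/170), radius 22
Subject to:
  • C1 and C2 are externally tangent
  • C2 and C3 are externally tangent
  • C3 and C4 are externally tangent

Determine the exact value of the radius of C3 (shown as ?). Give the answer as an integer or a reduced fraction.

23/2

1. [ext C2·C3]  r_C3² + 19r_C3 − 1403/4 = 0  ⇒  r_C3 = 23/2 (r>0 drops 1)
2. [ext C3·C4]  r_C3² + 44r_C3 − 2553/4 = 0  ⇒  r_C3 = 23/2 (r>0 drops 1)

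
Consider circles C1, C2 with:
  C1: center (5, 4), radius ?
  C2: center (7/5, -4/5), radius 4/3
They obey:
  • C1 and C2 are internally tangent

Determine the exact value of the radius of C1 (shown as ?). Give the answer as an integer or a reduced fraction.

1. [int C1,C2]  r_C1² − (8/3)r_C1 − 308/9 = 0  ⇒  r_C1 = 22/3 (r>0 drops 1)

22/3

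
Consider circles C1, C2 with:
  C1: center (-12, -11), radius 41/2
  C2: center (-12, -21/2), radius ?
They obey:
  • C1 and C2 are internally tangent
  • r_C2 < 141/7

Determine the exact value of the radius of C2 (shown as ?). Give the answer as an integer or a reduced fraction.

20

1. [int C1,C2]  r_C2² − 41r_C2 + 420 = 0  ⇒  r_C2 = 20 or 21
2. given r_C2 < 141/7: keep 20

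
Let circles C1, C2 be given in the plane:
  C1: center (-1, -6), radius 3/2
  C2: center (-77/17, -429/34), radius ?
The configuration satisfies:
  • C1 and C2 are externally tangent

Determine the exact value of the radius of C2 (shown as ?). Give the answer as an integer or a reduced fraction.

1. [ext C1·C2]  r_C2² + 3r_C2 − 54 = 0  ⇒  r_C2 = 6 (r>0 drops 1)

6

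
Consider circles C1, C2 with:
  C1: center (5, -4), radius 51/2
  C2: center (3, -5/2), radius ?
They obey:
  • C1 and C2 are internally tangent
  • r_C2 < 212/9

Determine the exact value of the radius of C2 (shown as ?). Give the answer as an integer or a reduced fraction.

1. [int C1,C2]  r_C2² − 51r_C2 + 644 = 0  ⇒  r_C2 = 23 or 28
2. given r_C2 < 212/9: keep 23

23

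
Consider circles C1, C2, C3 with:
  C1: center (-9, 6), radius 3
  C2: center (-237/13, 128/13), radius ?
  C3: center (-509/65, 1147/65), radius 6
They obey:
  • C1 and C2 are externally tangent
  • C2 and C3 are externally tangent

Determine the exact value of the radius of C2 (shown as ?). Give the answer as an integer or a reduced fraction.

1. [ext C1·C2]  r_C2² + 6r_C2 − 91 = 0  ⇒  r_C2 = 7 (r>0 drops 1)
2. [ext C2·C3]  r_C2² + 12r_C2 − 133 = 0  ⇒  r_C2 = 7 (r>0 drops 1)

7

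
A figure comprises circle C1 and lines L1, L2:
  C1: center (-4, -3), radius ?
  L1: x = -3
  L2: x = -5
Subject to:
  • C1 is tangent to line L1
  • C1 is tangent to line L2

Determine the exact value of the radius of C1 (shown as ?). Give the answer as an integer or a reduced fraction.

1. [C1‖L1]  r_C1² − 1 = 0  ⇒  r_C1 = 1 (r>0 drops 1)
2. [C1‖L2]  r_C1² − 1 = 0  ⇒  r_C1 = 1 (r>0 drops 1)

1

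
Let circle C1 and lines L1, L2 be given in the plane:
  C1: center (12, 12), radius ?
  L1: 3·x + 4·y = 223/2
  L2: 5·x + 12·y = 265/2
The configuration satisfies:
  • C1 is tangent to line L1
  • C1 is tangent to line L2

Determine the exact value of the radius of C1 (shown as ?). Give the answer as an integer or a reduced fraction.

11/2

1. [C1‖L1]  r_C1² − 121/4 = 0  ⇒  r_C1 = 11/2 (r>0 drops 1)
2. [C1‖L2]  r_C1² − 121/4 = 0  ⇒  r_C1 = 11/2 (r>0 drops 1)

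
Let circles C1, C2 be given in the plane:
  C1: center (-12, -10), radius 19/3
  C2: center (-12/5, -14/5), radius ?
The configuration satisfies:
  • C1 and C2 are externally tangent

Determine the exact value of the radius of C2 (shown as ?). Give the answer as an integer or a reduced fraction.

1. [ext C1·C2]  r_C2² + (38/3)r_C2 − 935/9 = 0  ⇒  r_C2 = 17/3 (r>0 drops 1)

17/3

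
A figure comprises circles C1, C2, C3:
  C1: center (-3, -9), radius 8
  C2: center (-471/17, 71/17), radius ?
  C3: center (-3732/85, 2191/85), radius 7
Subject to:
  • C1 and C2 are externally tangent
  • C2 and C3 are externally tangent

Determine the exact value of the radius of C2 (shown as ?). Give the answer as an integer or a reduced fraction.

1. [ext C1·C2]  r_C2² + 16r_C2 − 720 = 0  ⇒  r_C2 = 20 (r>0 drops 1)
2. [ext C2·C3]  r_C2² + 14r_C2 − 680 = 0  ⇒  r_C2 = 20 (r>0 drops 1)

20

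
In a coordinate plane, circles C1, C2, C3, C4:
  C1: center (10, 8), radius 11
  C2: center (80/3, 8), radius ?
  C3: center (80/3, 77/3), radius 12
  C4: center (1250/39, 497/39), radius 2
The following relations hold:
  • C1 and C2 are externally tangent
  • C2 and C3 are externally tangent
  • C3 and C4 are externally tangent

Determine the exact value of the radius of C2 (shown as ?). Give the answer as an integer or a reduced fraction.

1. [ext C1·C2]  r_C2² + 22r_C2 − 1411/9 = 0  ⇒  r_C2 = 17/3 (r>0 drops 1)
2. [ext C2·C3]  r_C2² + 24r_C2 − 1513/9 = 0  ⇒  r_C2 = 17/3 (r>0 drops 1)

17/3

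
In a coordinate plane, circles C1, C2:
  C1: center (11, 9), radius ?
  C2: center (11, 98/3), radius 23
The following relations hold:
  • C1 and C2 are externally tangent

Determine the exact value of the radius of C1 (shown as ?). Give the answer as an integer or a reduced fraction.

2/3

1. [ext C1·C2]  r_C1² + 46r_C1 − 280/9 = 0  ⇒  r_C1 = 2/3 (r>0 drops 1)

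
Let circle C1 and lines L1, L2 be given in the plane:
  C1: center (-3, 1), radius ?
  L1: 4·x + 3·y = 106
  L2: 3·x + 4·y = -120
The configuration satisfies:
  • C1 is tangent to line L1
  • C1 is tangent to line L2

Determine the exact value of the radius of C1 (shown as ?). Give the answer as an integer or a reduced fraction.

23

1. [C1‖L1]  r_C1² − 529 = 0  ⇒  r_C1 = 23 (r>0 drops 1)
2. [C1‖L2]  r_C1² − 529 = 0  ⇒  r_C1 = 23 (r>0 drops 1)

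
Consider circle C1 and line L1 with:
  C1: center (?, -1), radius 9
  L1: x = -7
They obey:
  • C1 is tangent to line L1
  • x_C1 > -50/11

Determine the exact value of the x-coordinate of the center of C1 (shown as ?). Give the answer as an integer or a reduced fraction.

2

1. [C1‖L1]  x_C1² + 14x_C1 − 32 = 0  ⇒  x_C1 = -16 or 2
2. given x_C1 > -50/11: keep 2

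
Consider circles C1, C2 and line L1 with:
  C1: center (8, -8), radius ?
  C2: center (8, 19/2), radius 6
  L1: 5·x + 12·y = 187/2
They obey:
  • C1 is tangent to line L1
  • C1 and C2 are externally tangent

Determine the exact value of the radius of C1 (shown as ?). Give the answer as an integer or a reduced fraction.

23/2

1. [C1‖L1]  r_C1² − 529/4 = 0  ⇒  r_C1 = 23/2 (r>0 drops 1)
2. [ext C1·C2]  r_C1² + 12r_C1 − 1081/4 = 0  ⇒  r_C1 = 23/2 (r>0 drops 1)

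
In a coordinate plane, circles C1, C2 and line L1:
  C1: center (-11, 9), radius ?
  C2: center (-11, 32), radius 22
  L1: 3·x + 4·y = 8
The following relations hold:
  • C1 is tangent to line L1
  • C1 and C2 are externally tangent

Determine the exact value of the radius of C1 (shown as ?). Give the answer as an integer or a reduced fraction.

1. [C1‖L1]  r_C1² − 1 = 0  ⇒  r_C1 = 1 (r>0 drops 1)
2. [ext C1·C2]  r_C1² + 44r_C1 − 45 = 0  ⇒  r_C1 = 1 (r>0 drops 1)

1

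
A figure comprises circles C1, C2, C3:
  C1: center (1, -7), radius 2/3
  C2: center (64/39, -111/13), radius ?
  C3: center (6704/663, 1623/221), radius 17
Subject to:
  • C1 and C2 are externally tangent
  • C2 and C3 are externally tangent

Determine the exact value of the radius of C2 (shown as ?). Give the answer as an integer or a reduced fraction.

1

1. [ext C1·C2]  r_C2² + (4/3)r_C2 − 7/3 = 0  ⇒  r_C2 = 1 (r>0 drops 1)
2. [ext C2·C3]  r_C2² + 34r_C2 − 35 = 0  ⇒  r_C2 = 1 (r>0 drops 1)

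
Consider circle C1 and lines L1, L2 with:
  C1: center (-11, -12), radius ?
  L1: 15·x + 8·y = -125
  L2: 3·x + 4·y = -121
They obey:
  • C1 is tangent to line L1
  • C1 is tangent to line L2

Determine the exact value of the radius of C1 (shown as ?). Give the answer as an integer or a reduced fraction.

1. [C1‖L1]  r_C1² − 64 = 0  ⇒  r_C1 = 8 (r>0 drops 1)
2. [C1‖L2]  r_C1² − 64 = 0  ⇒  r_C1 = 8 (r>0 drops 1)

8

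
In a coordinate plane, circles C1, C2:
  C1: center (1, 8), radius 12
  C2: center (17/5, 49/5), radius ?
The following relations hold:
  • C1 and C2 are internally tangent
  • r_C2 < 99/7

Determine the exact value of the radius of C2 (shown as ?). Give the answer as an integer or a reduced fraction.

1. [int C1,C2]  r_C2² − 24r_C2 + 135 = 0  ⇒  r_C2 = 9 or 15
2. given r_C2 < 99/7: keep 9

9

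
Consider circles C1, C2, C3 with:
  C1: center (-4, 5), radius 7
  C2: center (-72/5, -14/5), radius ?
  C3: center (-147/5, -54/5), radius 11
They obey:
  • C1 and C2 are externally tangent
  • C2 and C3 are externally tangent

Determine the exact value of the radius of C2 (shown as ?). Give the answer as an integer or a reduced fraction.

1. [ext C1·C2]  r_C2² + 14r_C2 − 120 = 0  ⇒  r_C2 = 6 (r>0 drops 1)
2. [ext C2·C3]  r_C2² + 22r_C2 − 168 = 0  ⇒  r_C2 = 6 (r>0 drops 1)

6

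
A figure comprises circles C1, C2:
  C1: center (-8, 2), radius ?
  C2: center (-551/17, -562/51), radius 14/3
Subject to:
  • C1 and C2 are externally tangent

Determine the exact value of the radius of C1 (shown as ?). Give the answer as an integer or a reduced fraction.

1. [ext C1·C2]  r_C1² + (28/3)r_C1 − 2231/3 = 0  ⇒  r_C1 = 23 (r>0 drops 1)

23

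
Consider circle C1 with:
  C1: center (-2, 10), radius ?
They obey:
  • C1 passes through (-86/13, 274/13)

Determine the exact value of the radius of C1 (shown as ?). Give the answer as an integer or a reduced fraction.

1. [C1∋P]  r_C1² − 144 = 0  ⇒  r_C1 = 12 (r>0 drops 1)

12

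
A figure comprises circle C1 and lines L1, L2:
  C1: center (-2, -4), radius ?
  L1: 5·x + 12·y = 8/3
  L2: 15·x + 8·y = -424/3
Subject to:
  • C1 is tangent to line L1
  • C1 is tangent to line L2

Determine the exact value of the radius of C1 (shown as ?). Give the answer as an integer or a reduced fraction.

14/3

1. [C1‖L1]  r_C1² − 196/9 = 0  ⇒  r_C1 = 14/3 (r>0 drops 1)
2. [C1‖L2]  r_C1² − 196/9 = 0  ⇒  r_C1 = 14/3 (r>0 drops 1)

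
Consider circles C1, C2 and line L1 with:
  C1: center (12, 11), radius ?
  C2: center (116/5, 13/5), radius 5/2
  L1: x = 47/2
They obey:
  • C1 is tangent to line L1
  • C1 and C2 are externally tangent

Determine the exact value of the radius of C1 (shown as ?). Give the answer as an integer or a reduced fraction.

23/2

1. [C1‖L1]  r_C1² − 529/4 = 0  ⇒  r_C1 = 23/2 (r>0 drops 1)
2. [ext C1·C2]  r_C1² + 5r_C1 − 759/4 = 0  ⇒  r_C1 = 23/2 (r>0 drops 1)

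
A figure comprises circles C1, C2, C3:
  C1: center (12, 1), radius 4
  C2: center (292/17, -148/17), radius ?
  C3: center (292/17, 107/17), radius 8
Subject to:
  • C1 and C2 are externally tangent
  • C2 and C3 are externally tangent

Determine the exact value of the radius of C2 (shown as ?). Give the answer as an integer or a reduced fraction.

1. [ext C1·C2]  r_C2² + 8r_C2 − 105 = 0  ⇒  r_C2 = 7 (r>0 drops 1)
2. [ext C2·C3]  r_C2² + 16r_C2 − 161 = 0  ⇒  r_C2 = 7 (r>0 drops 1)

7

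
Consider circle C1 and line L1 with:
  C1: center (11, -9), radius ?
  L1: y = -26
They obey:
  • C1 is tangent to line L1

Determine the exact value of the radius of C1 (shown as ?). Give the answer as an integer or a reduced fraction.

1. [C1‖L1]  r_C1² − 289 = 0  ⇒  r_C1 = 17 (r>0 drops 1)

17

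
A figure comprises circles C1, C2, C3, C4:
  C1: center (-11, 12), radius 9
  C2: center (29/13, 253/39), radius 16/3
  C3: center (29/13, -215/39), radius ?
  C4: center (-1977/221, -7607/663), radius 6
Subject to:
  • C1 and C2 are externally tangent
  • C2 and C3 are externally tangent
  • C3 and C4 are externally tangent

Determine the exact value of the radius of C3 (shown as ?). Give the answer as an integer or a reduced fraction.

1. [ext C2·C3]  r_C3² + (32/3)r_C3 − 1040/9 = 0  ⇒  r_C3 = 20/3 (r>0 drops 1)
2. [ext C3·C4]  r_C3² + 12r_C3 − 1120/9 = 0  ⇒  r_C3 = 20/3 (r>0 drops 1)

20/3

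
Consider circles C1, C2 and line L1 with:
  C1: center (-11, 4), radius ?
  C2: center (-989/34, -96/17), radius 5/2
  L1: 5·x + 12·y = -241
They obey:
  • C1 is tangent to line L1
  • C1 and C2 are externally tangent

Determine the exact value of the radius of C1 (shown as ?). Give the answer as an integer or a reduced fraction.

18

1. [C1‖L1]  r_C1² − 324 = 0  ⇒  r_C1 = 18 (r>0 drops 1)
2. [ext C1·C2]  r_C1² + 5r_C1 − 414 = 0  ⇒  r_C1 = 18 (r>0 drops 1)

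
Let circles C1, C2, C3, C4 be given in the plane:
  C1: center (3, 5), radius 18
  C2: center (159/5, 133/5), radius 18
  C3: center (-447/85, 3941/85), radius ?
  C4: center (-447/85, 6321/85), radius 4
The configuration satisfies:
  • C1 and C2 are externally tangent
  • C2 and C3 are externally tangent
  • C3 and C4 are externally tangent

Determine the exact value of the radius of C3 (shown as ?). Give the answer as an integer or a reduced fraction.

1. [ext C2·C3]  r_C3² + 36r_C3 − 1440 = 0  ⇒  r_C3 = 24 (r>0 drops 1)
2. [ext C3·C4]  r_C3² + 8r_C3 − 768 = 0  ⇒  r_C3 = 24 (r>0 drops 1)

24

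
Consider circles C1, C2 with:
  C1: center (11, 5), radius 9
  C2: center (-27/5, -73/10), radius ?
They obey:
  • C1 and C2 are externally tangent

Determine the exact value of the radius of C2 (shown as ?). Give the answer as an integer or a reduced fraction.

1. [ext C1·C2]  r_C2² + 18r_C2 − 1357/4 = 0  ⇒  r_C2 = 23/2 (r>0 drops 1)

23/2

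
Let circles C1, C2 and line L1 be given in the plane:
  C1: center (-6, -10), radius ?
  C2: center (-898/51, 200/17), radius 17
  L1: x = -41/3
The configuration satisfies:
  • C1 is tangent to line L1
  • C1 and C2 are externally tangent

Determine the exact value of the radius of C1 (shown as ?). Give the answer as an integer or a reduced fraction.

1. [C1‖L1]  r_C1² − 529/9 = 0  ⇒  r_C1 = 23/3 (r>0 drops 1)
2. [ext C1·C2]  r_C1² + 34r_C1 − 2875/9 = 0  ⇒  r_C1 = 23/3 (r>0 drops 1)

23/3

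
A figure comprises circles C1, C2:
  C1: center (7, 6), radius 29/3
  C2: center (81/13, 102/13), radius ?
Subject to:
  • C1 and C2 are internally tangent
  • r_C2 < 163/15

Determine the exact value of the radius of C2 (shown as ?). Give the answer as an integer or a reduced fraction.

23/3

1. [int C1,C2]  r_C2² − (58/3)r_C2 + 805/9 = 0  ⇒  r_C2 = 23/3 or 35/3
2. given r_C2 < 163/15: keep 23/3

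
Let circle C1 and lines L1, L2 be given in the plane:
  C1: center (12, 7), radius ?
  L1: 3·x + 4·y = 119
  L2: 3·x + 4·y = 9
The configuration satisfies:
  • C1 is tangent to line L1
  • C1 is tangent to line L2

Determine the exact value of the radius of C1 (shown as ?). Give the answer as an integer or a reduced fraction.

11

1. [C1‖L1]  r_C1² − 121 = 0  ⇒  r_C1 = 11 (r>0 drops 1)
2. [C1‖L2]  r_C1² − 121 = 0  ⇒  r_C1 = 11 (r>0 drops 1)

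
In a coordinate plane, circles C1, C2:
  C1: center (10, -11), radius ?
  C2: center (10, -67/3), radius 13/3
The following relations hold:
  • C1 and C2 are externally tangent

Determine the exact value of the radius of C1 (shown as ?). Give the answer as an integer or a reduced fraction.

1. [ext C1·C2]  r_C1² + (26/3)r_C1 − 329/3 = 0  ⇒  r_C1 = 7 (r>0 drops 1)

7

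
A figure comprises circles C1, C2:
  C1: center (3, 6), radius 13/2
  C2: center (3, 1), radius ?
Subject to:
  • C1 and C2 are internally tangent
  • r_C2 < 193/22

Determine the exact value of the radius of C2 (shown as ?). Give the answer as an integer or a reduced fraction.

1. [int C1,C2]  r_C2² − 13r_C2 + 69/4 = 0  ⇒  r_C2 = 3/2 or 23/2
2. given r_C2 < 193/22: keep 3/2

3/2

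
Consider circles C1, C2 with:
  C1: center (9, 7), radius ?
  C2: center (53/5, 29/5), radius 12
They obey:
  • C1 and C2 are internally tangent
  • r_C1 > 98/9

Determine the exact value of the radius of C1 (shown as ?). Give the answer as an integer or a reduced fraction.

1. [int C1,C2]  r_C1² − 24r_C1 + 140 = 0  ⇒  r_C1 = 10 or 14
2. given r_C1 > 98/9: keep 14

14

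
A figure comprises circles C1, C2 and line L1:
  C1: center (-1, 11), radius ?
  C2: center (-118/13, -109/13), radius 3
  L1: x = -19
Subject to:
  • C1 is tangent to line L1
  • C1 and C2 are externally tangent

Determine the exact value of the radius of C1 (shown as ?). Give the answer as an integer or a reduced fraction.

18

1. [C1‖L1]  r_C1² − 324 = 0  ⇒  r_C1 = 18 (r>0 drops 1)
2. [ext C1·C2]  r_C1² + 6r_C1 − 432 = 0  ⇒  r_C1 = 18 (r>0 drops 1)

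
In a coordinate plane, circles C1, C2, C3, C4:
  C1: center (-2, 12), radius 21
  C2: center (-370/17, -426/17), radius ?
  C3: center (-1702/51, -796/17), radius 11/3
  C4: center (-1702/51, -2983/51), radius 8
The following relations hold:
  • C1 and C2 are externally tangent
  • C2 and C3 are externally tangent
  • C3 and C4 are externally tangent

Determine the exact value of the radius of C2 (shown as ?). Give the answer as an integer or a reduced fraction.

21

1. [ext C1·C2]  r_C2² + 42r_C2 − 1323 = 0  ⇒  r_C2 = 21 (r>0 drops 1)
2. [ext C2·C3]  r_C2² + (22/3)r_C2 − 595 = 0  ⇒  r_C2 = 21 (r>0 drops 1)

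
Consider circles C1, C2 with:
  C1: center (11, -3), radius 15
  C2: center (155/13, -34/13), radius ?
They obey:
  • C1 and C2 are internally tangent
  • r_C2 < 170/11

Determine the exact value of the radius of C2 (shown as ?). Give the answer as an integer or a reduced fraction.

1. [int C1,C2]  r_C2² − 30r_C2 + 224 = 0  ⇒  r_C2 = 14 or 16
2. given r_C2 < 170/11: keep 14

14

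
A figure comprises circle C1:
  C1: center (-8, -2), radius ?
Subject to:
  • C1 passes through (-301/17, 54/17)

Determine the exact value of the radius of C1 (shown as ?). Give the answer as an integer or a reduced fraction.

11

1. [C1∋P]  r_C1² − 121 = 0  ⇒  r_C1 = 11 (r>0 drops 1)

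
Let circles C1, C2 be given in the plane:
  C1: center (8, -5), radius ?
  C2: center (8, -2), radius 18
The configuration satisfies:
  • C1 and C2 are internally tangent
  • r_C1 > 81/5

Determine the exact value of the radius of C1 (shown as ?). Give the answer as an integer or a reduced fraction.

1. [int C1,C2]  r_C1² − 36r_C1 + 315 = 0  ⇒  r_C1 = 15 or 21
2. given r_C1 > 81/5: keep 21

21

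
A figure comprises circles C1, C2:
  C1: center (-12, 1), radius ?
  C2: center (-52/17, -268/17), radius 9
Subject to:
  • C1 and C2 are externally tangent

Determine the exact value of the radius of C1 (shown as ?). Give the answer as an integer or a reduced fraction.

1. [ext C1·C2]  r_C1² + 18r_C1 − 280 = 0  ⇒  r_C1 = 10 (r>0 drops 1)

10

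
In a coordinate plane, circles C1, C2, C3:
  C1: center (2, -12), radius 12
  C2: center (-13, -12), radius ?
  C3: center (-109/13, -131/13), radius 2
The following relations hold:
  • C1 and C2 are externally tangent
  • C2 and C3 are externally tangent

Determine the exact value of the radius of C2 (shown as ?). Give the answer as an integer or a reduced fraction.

3

1. [ext C1·C2]  r_C2² + 24r_C2 − 81 = 0  ⇒  r_C2 = 3 (r>0 drops 1)
2. [ext C2·C3]  r_C2² + 4r_C2 − 21 = 0  ⇒  r_C2 = 3 (r>0 drops 1)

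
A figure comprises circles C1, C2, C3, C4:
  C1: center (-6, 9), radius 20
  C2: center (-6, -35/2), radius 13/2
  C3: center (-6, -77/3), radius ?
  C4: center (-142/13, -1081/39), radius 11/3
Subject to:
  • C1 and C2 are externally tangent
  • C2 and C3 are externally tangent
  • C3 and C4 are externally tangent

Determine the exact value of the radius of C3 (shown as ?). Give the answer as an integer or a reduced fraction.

1. [ext C2·C3]  r_C3² + 13r_C3 − 220/9 = 0  ⇒  r_C3 = 5/3 (r>0 drops 1)
2. [ext C3·C4]  r_C3² + (22/3)r_C3 − 15 = 0  ⇒  r_C3 = 5/3 (r>0 drops 1)

5/3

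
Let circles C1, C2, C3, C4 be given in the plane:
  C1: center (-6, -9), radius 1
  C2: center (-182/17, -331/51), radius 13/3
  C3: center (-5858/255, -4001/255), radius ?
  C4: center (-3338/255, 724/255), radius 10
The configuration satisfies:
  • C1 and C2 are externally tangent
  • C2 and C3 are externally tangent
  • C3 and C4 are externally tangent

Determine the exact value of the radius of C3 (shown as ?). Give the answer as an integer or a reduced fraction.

11

1. [ext C2·C3]  r_C3² + (26/3)r_C3 − 649/3 = 0  ⇒  r_C3 = 11 (r>0 drops 1)
2. [ext C3·C4]  r_C3² + 20r_C3 − 341 = 0  ⇒  r_C3 = 11 (r>0 drops 1)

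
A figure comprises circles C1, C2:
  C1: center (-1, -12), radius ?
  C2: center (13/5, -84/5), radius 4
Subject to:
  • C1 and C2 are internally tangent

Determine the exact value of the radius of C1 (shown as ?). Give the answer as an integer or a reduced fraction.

10

1. [int C1,C2]  r_C1² − 8r_C1 − 20 = 0  ⇒  r_C1 = 10 (r>0 drops 1)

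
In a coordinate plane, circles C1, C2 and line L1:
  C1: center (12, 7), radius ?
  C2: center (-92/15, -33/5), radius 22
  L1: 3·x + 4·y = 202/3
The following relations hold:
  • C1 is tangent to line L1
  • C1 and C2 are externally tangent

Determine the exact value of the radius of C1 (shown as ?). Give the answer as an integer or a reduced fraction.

1. [C1‖L1]  r_C1² − 4/9 = 0  ⇒  r_C1 = 2/3 (r>0 drops 1)
2. [ext C1·C2]  r_C1² + 44r_C1 − 268/9 = 0  ⇒  r_C1 = 2/3 (r>0 drops 1)

2/3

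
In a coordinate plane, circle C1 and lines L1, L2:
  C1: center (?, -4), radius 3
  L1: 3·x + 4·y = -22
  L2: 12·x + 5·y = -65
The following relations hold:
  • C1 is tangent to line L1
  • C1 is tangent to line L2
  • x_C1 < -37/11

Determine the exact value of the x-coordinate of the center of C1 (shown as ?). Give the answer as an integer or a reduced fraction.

1. [C1‖L1]  x_C1² + 4x_C1 − 21 = 0  ⇒  x_C1 = -7 or 3
2. [C1‖L2]  x_C1² + (15/2)x_C1 + 7/2 = 0  ⇒  x_C1 = -7 or -1/2

-7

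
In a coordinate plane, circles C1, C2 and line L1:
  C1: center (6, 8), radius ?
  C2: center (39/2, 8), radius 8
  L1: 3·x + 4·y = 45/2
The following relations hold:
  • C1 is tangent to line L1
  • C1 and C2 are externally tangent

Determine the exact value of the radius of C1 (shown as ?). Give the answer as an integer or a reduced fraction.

1. [C1‖L1]  r_C1² − 121/4 = 0  ⇒  r_C1 = 11/2 (r>0 drops 1)
2. [ext C1·C2]  r_C1² + 16r_C1 − 473/4 = 0  ⇒  r_C1 = 11/2 (r>0 drops 1)

11/2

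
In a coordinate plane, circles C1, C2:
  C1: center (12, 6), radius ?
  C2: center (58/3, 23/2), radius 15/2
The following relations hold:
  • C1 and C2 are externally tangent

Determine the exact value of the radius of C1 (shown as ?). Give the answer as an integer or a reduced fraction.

1. [ext C1·C2]  r_C1² + 15r_C1 − 250/9 = 0  ⇒  r_C1 = 5/3 (r>0 drops 1)

5/3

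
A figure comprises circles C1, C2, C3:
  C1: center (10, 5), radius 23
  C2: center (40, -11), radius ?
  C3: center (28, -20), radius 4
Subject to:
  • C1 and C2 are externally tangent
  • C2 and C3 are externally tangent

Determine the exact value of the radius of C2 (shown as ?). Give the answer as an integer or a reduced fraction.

11

1. [ext C1·C2]  r_C2² + 46r_C2 − 627 = 0  ⇒  r_C2 = 11 (r>0 drops 1)
2. [ext C2·C3]  r_C2² + 8r_C2 − 209 = 0  ⇒  r_C2 = 11 (r>0 drops 1)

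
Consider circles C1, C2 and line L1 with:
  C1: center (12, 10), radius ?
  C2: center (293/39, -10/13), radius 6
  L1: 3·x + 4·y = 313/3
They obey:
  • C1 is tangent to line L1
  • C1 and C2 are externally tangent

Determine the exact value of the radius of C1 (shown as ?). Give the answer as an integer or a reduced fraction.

1. [C1‖L1]  r_C1² − 289/9 = 0  ⇒  r_C1 = 17/3 (r>0 drops 1)
2. [ext C1·C2]  r_C1² + 12r_C1 − 901/9 = 0  ⇒  r_C1 = 17/3 (r>0 drops 1)

17/3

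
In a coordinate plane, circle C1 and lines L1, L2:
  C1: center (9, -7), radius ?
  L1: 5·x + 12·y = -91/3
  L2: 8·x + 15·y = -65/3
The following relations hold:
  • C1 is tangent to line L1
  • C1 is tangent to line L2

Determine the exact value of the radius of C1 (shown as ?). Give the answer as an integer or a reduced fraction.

2/3

1. [C1‖L1]  r_C1² − 4/9 = 0  ⇒  r_C1 = 2/3 (r>0 drops 1)
2. [C1‖L2]  r_C1² − 4/9 = 0  ⇒  r_C1 = 2/3 (r>0 drops 1)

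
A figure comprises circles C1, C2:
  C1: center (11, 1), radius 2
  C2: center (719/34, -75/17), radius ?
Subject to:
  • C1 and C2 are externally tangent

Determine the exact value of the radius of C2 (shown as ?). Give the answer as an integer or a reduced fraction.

19/2

1. [ext C1·C2]  r_C2² + 4r_C2 − 513/4 = 0  ⇒  r_C2 = 19/2 (r>0 drops 1)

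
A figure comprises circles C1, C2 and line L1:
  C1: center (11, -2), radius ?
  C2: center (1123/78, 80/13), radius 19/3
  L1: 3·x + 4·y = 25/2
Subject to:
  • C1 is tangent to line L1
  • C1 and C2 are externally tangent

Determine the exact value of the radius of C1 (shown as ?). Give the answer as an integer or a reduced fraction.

1. [C1‖L1]  r_C1² − 25/4 = 0  ⇒  r_C1 = 5/2 (r>0 drops 1)
2. [ext C1·C2]  r_C1² + (38/3)r_C1 − 455/12 = 0  ⇒  r_C1 = 5/2 (r>0 drops 1)

5/2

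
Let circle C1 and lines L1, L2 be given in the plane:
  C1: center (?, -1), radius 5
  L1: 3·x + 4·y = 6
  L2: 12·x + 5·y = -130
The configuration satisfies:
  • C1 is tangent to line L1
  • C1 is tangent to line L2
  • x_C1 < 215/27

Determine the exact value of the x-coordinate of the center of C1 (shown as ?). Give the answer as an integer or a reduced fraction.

1. [C1‖L1]  x_C1² − (20/3)x_C1 − 175/3 = 0  ⇒  x_C1 = -5 or 35/3
2. [C1‖L2]  x_C1² + (125/6)x_C1 + 475/6 = 0  ⇒  x_C1 = -95/6 or -5

-5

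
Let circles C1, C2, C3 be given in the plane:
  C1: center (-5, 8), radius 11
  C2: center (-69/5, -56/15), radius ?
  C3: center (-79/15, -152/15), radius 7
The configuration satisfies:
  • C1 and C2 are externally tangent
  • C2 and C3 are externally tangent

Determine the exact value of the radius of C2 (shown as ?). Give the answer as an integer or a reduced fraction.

1. [ext C1·C2]  r_C2² + 22r_C2 − 847/9 = 0  ⇒  r_C2 = 11/3 (r>0 drops 1)
2. [ext C2·C3]  r_C2² + 14r_C2 − 583/9 = 0  ⇒  r_C2 = 11/3 (r>0 drops 1)

11/3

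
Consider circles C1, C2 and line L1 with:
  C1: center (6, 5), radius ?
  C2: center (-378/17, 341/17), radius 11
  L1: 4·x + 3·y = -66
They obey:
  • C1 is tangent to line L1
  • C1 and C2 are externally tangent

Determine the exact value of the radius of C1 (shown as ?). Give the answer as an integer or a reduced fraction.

21

1. [C1‖L1]  r_C1² − 441 = 0  ⇒  r_C1 = 21 (r>0 drops 1)
2. [ext C1·C2]  r_C1² + 22r_C1 − 903 = 0  ⇒  r_C1 = 21 (r>0 drops 1)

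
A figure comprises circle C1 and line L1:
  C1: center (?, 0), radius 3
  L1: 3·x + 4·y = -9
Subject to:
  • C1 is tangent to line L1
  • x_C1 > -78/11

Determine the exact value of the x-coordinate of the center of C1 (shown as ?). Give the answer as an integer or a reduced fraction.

2

1. [C1‖L1]  x_C1² + 6x_C1 − 16 = 0  ⇒  x_C1 = -8 or 2
2. given x_C1 > -78/11: keep 2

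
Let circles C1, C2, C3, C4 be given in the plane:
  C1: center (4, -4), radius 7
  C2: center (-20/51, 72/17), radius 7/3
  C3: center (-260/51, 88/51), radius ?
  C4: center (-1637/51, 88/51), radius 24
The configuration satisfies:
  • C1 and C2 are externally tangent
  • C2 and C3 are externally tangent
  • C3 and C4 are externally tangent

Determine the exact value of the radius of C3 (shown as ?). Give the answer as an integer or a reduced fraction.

3

1. [ext C2·C3]  r_C3² + (14/3)r_C3 − 23 = 0  ⇒  r_C3 = 3 (r>0 drops 1)
2. [ext C3·C4]  r_C3² + 48r_C3 − 153 = 0  ⇒  r_C3 = 3 (r>0 drops 1)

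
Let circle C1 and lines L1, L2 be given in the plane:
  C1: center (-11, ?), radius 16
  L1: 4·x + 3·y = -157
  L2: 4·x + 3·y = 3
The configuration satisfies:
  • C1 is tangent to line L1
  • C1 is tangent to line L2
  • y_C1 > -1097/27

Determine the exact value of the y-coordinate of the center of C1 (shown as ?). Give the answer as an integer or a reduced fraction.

-11

1. [C1‖L1]  y_C1² + (226/3)y_C1 + 2123/3 = 0  ⇒  y_C1 = -193/3 or -11
2. [C1‖L2]  y_C1² − (94/3)y_C1 − 1397/3 = 0  ⇒  y_C1 = -11 or 127/3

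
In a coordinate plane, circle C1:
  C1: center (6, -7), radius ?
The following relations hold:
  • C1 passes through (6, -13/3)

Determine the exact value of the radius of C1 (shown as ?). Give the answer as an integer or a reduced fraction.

8/3

1. [C1∋P]  r_C1² − 64/9 = 0  ⇒  r_C1 = 8/3 (r>0 drops 1)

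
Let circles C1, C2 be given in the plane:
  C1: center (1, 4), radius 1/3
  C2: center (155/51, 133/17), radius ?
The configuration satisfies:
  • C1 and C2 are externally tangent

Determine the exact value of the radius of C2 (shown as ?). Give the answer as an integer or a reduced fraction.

4

1. [ext C1·C2]  r_C2² + (2/3)r_C2 − 56/3 = 0  ⇒  r_C2 = 4 (r>0 drops 1)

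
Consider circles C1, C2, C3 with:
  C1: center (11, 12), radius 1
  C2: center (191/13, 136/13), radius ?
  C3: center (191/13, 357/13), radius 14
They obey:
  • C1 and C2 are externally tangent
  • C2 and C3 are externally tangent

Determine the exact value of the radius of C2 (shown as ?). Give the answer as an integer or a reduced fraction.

3

1. [ext C1·C2]  r_C2² + 2r_C2 − 15 = 0  ⇒  r_C2 = 3 (r>0 drops 1)
2. [ext C2·C3]  r_C2² + 28r_C2 − 93 = 0  ⇒  r_C2 = 3 (r>0 drops 1)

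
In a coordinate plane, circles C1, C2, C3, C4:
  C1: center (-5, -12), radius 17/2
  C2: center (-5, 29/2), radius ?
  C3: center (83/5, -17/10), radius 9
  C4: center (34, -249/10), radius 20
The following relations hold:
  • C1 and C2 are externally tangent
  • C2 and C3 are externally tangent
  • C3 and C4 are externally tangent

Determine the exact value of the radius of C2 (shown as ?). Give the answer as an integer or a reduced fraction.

18

1. [ext C1·C2]  r_C2² + 17r_C2 − 630 = 0  ⇒  r_C2 = 18 (r>0 drops 1)
2. [ext C2·C3]  r_C2² + 18r_C2 − 648 = 0  ⇒  r_C2 = 18 (r>0 drops 1)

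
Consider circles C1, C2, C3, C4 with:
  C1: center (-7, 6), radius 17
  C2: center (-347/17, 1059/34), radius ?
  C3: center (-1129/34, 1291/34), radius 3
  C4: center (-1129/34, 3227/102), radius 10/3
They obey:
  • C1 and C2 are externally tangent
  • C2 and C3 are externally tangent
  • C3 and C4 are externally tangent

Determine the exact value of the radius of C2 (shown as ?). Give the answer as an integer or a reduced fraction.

1. [ext C1·C2]  r_C2² + 34r_C2 − 2093/4 = 0  ⇒  r_C2 = 23/2 (r>0 drops 1)
2. [ext C2·C3]  r_C2² + 6r_C2 − 805/4 = 0  ⇒  r_C2 = 23/2 (r>0 drops 1)

23/2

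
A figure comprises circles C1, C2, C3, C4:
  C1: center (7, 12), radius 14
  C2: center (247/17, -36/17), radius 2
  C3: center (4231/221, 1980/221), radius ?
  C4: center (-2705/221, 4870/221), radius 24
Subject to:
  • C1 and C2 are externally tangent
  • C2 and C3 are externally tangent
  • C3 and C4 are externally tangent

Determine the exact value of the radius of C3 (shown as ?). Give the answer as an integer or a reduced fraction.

10

1. [ext C2·C3]  r_C3² + 4r_C3 − 140 = 0  ⇒  r_C3 = 10 (r>0 drops 1)
2. [ext C3·C4]  r_C3² + 48r_C3 − 580 = 0  ⇒  r_C3 = 10 (r>0 drops 1)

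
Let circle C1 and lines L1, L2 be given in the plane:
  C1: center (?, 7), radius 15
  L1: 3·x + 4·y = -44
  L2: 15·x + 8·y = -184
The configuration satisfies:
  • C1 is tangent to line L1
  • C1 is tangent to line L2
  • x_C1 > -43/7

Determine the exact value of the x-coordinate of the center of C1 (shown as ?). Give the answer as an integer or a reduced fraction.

1. [C1‖L1]  x_C1² + 48x_C1 − 49 = 0  ⇒  x_C1 = -49 or 1
2. [C1‖L2]  x_C1² + 32x_C1 − 33 = 0  ⇒  x_C1 = -33 or 1

1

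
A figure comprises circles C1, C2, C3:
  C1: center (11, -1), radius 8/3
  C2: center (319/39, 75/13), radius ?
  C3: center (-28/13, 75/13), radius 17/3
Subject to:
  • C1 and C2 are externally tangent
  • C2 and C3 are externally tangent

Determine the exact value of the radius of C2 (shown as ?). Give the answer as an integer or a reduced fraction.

1. [ext C1·C2]  r_C2² + (16/3)r_C2 − 140/3 = 0  ⇒  r_C2 = 14/3 (r>0 drops 1)
2. [ext C2·C3]  r_C2² + (34/3)r_C2 − 224/3 = 0  ⇒  r_C2 = 14/3 (r>0 drops 1)

14/3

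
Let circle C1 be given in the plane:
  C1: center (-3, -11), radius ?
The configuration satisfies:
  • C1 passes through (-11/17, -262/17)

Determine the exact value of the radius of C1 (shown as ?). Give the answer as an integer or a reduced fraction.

5

1. [C1∋P]  r_C1² − 25 = 0  ⇒  r_C1 = 5 (r>0 drops 1)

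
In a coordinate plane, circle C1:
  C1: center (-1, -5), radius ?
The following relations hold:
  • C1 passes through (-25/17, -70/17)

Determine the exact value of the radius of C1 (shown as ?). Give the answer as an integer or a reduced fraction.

1. [C1∋P]  r_C1² − 1 = 0  ⇒  r_C1 = 1 (r>0 drops 1)

1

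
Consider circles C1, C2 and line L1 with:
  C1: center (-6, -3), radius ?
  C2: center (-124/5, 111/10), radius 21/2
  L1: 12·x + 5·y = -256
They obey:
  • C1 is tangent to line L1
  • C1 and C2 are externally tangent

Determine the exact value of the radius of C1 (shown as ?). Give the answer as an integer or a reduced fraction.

1. [C1‖L1]  r_C1² − 169 = 0  ⇒  r_C1 = 13 (r>0 drops 1)
2. [ext C1·C2]  r_C1² + 21r_C1 − 442 = 0  ⇒  r_C1 = 13 (r>0 drops 1)

13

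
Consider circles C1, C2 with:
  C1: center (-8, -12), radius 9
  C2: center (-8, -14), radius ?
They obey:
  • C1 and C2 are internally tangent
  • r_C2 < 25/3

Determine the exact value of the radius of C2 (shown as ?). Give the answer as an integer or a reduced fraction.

7

1. [int C1,C2]  r_C2² − 18r_C2 + 77 = 0  ⇒  r_C2 = 7 or 11
2. given r_C2 < 25/3: keep 7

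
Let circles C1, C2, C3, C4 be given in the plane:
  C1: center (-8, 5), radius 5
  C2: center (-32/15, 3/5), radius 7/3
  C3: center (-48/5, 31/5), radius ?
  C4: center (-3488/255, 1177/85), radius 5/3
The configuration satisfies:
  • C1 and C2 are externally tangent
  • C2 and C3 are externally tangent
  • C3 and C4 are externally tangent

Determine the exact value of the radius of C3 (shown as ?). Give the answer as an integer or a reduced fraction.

7

1. [ext C2·C3]  r_C3² + (14/3)r_C3 − 245/3 = 0  ⇒  r_C3 = 7 (r>0 drops 1)
2. [ext C3·C4]  r_C3² + (10/3)r_C3 − 217/3 = 0  ⇒  r_C3 = 7 (r>0 drops 1)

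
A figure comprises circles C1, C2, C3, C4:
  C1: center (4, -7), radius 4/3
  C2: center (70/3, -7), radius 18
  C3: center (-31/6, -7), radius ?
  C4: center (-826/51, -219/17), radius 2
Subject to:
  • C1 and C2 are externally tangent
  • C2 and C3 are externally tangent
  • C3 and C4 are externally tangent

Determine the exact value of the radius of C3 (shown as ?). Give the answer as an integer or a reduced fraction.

21/2

1. [ext C2·C3]  r_C3² + 36r_C3 − 1953/4 = 0  ⇒  r_C3 = 21/2 (r>0 drops 1)
2. [ext C3·C4]  r_C3² + 4r_C3 − 609/4 = 0  ⇒  r_C3 = 21/2 (r>0 drops 1)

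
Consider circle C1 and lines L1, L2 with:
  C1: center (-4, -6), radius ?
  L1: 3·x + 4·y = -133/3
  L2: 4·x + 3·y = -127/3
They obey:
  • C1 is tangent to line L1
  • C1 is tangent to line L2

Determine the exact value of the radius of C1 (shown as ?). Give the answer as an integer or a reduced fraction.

5/3

1. [C1‖L1]  r_C1² − 25/9 = 0  ⇒  r_C1 = 5/3 (r>0 drops 1)
2. [C1‖L2]  r_C1² − 25/9 = 0  ⇒  r_C1 = 5/3 (r>0 drops 1)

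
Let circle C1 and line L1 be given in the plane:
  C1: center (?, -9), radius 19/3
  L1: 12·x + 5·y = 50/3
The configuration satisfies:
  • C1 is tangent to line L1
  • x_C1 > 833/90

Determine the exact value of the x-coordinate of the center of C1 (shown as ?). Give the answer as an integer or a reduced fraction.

1. [C1‖L1]  x_C1² − (185/18)x_C1 − 62/3 = 0  ⇒  x_C1 = -31/18 or 12
2. given x_C1 > 833/90: keep 12

12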